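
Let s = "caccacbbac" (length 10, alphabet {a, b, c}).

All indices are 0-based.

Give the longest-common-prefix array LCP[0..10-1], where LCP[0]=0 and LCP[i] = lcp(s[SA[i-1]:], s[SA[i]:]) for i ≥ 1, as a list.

[0, 2, 2, 0, 1, 0, 1, 3, 1, 1]

rank | idx | suffix
   0 |   8 | ac
   1 |   4 | acbbac
   2 |   1 | accacbbac
   3 |   7 | bac
   4 |   6 | bbac
   5 |   9 | c
   6 |   3 | cacbbac
   7 |   0 | caccacbbac
   8 |   5 | cbbac
   9 |   2 | ccacbbac

SA = [8, 4, 1, 7, 6, 9, 3, 0, 5, 2]
rank  pair      lcp
   1  s[8:],s[4:]  2  'ac'
   2  s[4:],s[1:]  2  'ac'
   3  s[1:],s[7:]  0  ''
   4  s[7:],s[6:]  1  'b'
   5  s[6:],s[9:]  0  ''
   6  s[9:],s[3:]  1  'c'
   7  s[3:],s[0:]  3  'cac'
   8  s[0:],s[5:]  1  'c'
   9  s[5:],s[2:]  1  'c'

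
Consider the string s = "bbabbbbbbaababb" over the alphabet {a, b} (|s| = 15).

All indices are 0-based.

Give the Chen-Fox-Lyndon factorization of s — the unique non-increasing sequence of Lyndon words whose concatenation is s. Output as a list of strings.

emit factor 1: 'b' (i=0, period=1)
emit factor 2: 'b' (i=1, period=1)
emit factor 3: 'abbbbbb' (i=2, period=7)
emit factor 4: 'aababb' (i=9, period=6)

["b", "b", "abbbbbb", "aababb"]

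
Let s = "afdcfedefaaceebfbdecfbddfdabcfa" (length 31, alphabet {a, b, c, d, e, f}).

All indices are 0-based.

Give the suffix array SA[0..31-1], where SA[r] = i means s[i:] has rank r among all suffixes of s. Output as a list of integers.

[30, 9, 26, 10, 0, 27, 21, 16, 14, 11, 28, 19, 3, 25, 2, 22, 17, 6, 23, 13, 18, 5, 12, 7, 29, 8, 20, 15, 24, 1, 4]

sorted suffixes:
  #0 SA[0]=30  'a'
  #1 SA[1]=9  'aaceebfbdecfbddfdabcfa'
  #2 SA[2]=26  'abcfa'
  #3 SA[3]=10  'aceebfbdecfbddfdabcfa'
  #4 SA[4]=0  'afdcfedefaaceebfbdecfbddfdabcfa'
  #5 SA[5]=27  'bcfa'
  #6 SA[6]=21  'bddfdabcfa'
  #7 SA[7]=16  'bdecfbddfdabcfa'
  #8 SA[8]=14  'bfbdecfbddfdabcfa'
  #9 SA[9]=11  'ceebfbdecfbddfdabcfa'
  #10 SA[10]=28  'cfa'
  #11 SA[11]=19  'cfbddfdabcfa'
  #12 SA[12]=3  'cfedefaaceebfbdecfbddfdabcfa'
  #13 SA[13]=25  'dabcfa'
  #14 SA[14]=2  'dcfedefaaceebfbdecfbddfdabcfa'
  #15 SA[15]=22  'ddfdabcfa'
  #16 SA[16]=17  'decfbddfdabcfa'
  #17 SA[17]=6  'defaaceebfbdecfbddfdabcfa'
  #18 SA[18]=23  'dfdabcfa'
  #19 SA[19]=13  'ebfbdecfbddfdabcfa'
  #20 SA[20]=18  'ecfbddfdabcfa'
  #21 SA[21]=5  'edefaaceebfbdecfbddfdabcfa'
  #22 SA[22]=12  'eebfbdecfbddfdabcfa'
  #23 SA[23]=7  'efaaceebfbdecfbddfdabcfa'
  #24 SA[24]=29  'fa'
  #25 SA[25]=8  'faaceebfbdecfbddfdabcfa'
  #26 SA[26]=20  'fbddfdabcfa'
  #27 SA[27]=15  'fbdecfbddfdabcfa'
  #28 SA[28]=24  'fdabcfa'
  #29 SA[29]=1  'fdcfedefaaceebfbdecfbddfdabcfa'
  #30 SA[30]=4  'fedefaaceebfbdecfbddfdabcfa'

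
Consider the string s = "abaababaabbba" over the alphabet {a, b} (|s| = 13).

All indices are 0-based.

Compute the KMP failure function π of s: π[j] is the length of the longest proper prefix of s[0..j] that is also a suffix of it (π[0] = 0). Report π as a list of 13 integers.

[0, 0, 1, 1, 2, 3, 2, 3, 4, 5, 0, 0, 1]

π[0] = 0
j=1 s[j]='b': π[1]=0 (border '')
j=2 s[j]='a': π[2]=1 (border 'a')
j=3 s[j]='a': k: 1→0; π[3]=1 (border 'a')
j=4 s[j]='b': π[4]=2 (border 'ab')
j=5 s[j]='a': π[5]=3 (border 'aba')
j=6 s[j]='b': k: 3→1; π[6]=2 (border 'ab')
j=7 s[j]='a': π[7]=3 (border 'aba')
j=8 s[j]='a': π[8]=4 (border 'abaa')
j=9 s[j]='b': π[9]=5 (border 'abaab')
j=10 s[j]='b': k: 5→2→0; π[10]=0 (border '')
j=11 s[j]='b': π[11]=0 (border '')
j=12 s[j]='a': π[12]=1 (border 'a')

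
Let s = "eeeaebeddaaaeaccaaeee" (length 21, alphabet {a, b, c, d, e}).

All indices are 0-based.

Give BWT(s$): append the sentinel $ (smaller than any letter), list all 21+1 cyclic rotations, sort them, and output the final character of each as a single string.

rank  rotation                last
    0  $eeeaebeddaaaeaccaaeee  e
    1  aaaeaccaaeee$eeeaebedd  d
    2  aaeaccaaeee$eeeaebedda  a
    3  aaeee$eeeaebeddaaaeacc  c
    4  accaaeee$eeeaebeddaaae  e
    5  aeaccaaeee$eeeaebeddaa  a
    6  aebeddaaaeaccaaeee$eee  e
    7  aeee$eeeaebeddaaaeacca  a
    8  beddaaaeaccaaeee$eeeae  e
    9  caaeee$eeeaebeddaaaeac  c
   10  ccaaeee$eeeaebeddaaaea  a
   11  daaaeaccaaeee$eeeaebed  d
   12  ddaaaeaccaaeee$eeeaebe  e
   13  e$eeeaebeddaaaeaccaaee  e
   14  eaccaaeee$eeeaebeddaaa  a
   15  eaebeddaaaeaccaaeee$ee  e
   16  ebeddaaaeaccaaeee$eeea  a
   17  eddaaaeaccaaeee$eeeaeb  b
   18  ee$eeeaebeddaaaeaccaae  e
   19  eeaebeddaaaeaccaaeee$e  e
   20  eee$eeeaebeddaaaeaccaa  a
   21  eeeaebeddaaaeaccaaeee$  $

edaceaeaecadeeaeabeea$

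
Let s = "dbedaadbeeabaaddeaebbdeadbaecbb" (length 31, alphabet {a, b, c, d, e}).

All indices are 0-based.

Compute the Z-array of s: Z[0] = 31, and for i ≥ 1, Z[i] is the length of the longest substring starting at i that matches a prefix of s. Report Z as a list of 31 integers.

[31, 0, 0, 1, 0, 0, 3, 0, 0, 0, 0, 0, 0, 0, 1, 1, 0, 0, 0, 0, 0, 1, 0, 0, 2, 0, 0, 0, 0, 0, 0]

Z[0]=31
i=1: fresh scan; Z[1]=0
i=2: fresh scan; Z[2]=0
i=3: fresh scan; Z[3]=1 grow→box=[3,4)
i=4: fresh scan; Z[4]=0
i=5: fresh scan; Z[5]=0
i=6: fresh scan; Z[6]=3 grow→box=[6,9)
i=7: min(r-i=2, Z[1]=0)=0; Z[7]=0
i=8: min(r-i=1, Z[2]=0)=0; Z[8]=0
i=9: fresh scan; Z[9]=0
i=10: fresh scan; Z[10]=0
i=11: fresh scan; Z[11]=0
i=12: fresh scan; Z[12]=0
i=13: fresh scan; Z[13]=0
i=14: fresh scan; Z[14]=1 grow→box=[14,15)
i=15: fresh scan; Z[15]=1 grow→box=[15,16)
i=16: fresh scan; Z[16]=0
i=17: fresh scan; Z[17]=0
i=18: fresh scan; Z[18]=0
i=19: fresh scan; Z[19]=0
i=20: fresh scan; Z[20]=0
i=21: fresh scan; Z[21]=1 grow→box=[21,22)
i=22: fresh scan; Z[22]=0
i=23: fresh scan; Z[23]=0
i=24: fresh scan; Z[24]=2 grow→box=[24,26)
i=25: min(r-i=1, Z[1]=0)=0; Z[25]=0
i=26: fresh scan; Z[26]=0
i=27: fresh scan; Z[27]=0
i=28: fresh scan; Z[28]=0
i=29: fresh scan; Z[29]=0
i=30: fresh scan; Z[30]=0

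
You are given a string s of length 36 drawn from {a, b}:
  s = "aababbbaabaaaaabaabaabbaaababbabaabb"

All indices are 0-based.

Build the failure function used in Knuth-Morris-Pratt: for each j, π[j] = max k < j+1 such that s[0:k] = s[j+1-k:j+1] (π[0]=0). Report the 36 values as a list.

[0, 1, 0, 1, 0, 0, 0, 1, 2, 3, 4, 2, 2, 2, 2, 3, 4, 2, 3, 4, 2, 3, 0, 1, 2, 2, 3, 4, 5, 6, 1, 0, 1, 2, 3, 0]

π[0] = 0
j=1 s[j]='a': π[1]=1 (border 'a')
j=2 s[j]='b': k: 1→0; π[2]=0 (border '')
j=3 s[j]='a': π[3]=1 (border 'a')
j=4 s[j]='b': k: 1→0; π[4]=0 (border '')
j=5 s[j]='b': π[5]=0 (border '')
j=6 s[j]='b': π[6]=0 (border '')
j=7 s[j]='a': π[7]=1 (border 'a')
j=8 s[j]='a': π[8]=2 (border 'aa')
j=9 s[j]='b': π[9]=3 (border 'aab')
j=10 s[j]='a': π[10]=4 (border 'aaba')
j=11 s[j]='a': k: 4→1; π[11]=2 (border 'aa')
j=12 s[j]='a': k: 2→1; π[12]=2 (border 'aa')
j=13 s[j]='a': k: 2→1; π[13]=2 (border 'aa')
j=14 s[j]='a': k: 2→1; π[14]=2 (border 'aa')
j=15 s[j]='b': π[15]=3 (border 'aab')
j=16 s[j]='a': π[16]=4 (border 'aaba')
j=17 s[j]='a': k: 4→1; π[17]=2 (border 'aa')
j=18 s[j]='b': π[18]=3 (border 'aab')
j=19 s[j]='a': π[19]=4 (border 'aaba')
j=20 s[j]='a': k: 4→1; π[20]=2 (border 'aa')
j=21 s[j]='b': π[21]=3 (border 'aab')
j=22 s[j]='b': k: 3→0; π[22]=0 (border '')
j=23 s[j]='a': π[23]=1 (border 'a')
j=24 s[j]='a': π[24]=2 (border 'aa')
j=25 s[j]='a': k: 2→1; π[25]=2 (border 'aa')
j=26 s[j]='b': π[26]=3 (border 'aab')
j=27 s[j]='a': π[27]=4 (border 'aaba')
j=28 s[j]='b': π[28]=5 (border 'aabab')
j=29 s[j]='b': π[29]=6 (border 'aababb')
j=30 s[j]='a': k: 6→0; π[30]=1 (border 'a')
j=31 s[j]='b': k: 1→0; π[31]=0 (border '')
j=32 s[j]='a': π[32]=1 (border 'a')
j=33 s[j]='a': π[33]=2 (border 'aa')
j=34 s[j]='b': π[34]=3 (border 'aab')
j=35 s[j]='b': k: 3→0; π[35]=0 (border '')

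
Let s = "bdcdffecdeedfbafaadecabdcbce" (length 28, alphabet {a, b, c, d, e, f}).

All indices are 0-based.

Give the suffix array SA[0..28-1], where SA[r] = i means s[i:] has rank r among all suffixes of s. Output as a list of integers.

[16, 21, 17, 14, 13, 25, 22, 0, 20, 24, 7, 2, 26, 23, 1, 18, 8, 11, 3, 27, 19, 6, 10, 9, 15, 12, 5, 4]

sorted suffixes:
  #0 SA[0]=16  'aadecabdcbce'
  #1 SA[1]=21  'abdcbce'
  #2 SA[2]=17  'adecabdcbce'
  #3 SA[3]=14  'afaadecabdcbce'
  #4 SA[4]=13  'bafaadecabdcbce'
  #5 SA[5]=25  'bce'
  #6 SA[6]=22  'bdcbce'
  #7 SA[7]=0  'bdcdffecdeedfbafaadecabdcbce'
  #8 SA[8]=20  'cabdcbce'
  #9 SA[9]=24  'cbce'
  #10 SA[10]=7  'cdeedfbafaadecabdcbce'
  #11 SA[11]=2  'cdffecdeedfbafaadecabdcbce'
  #12 SA[12]=26  'ce'
  #13 SA[13]=23  'dcbce'
  #14 SA[14]=1  'dcdffecdeedfbafaadecabdcbce'
  #15 SA[15]=18  'decabdcbce'
  #16 SA[16]=8  'deedfbafaadecabdcbce'
  #17 SA[17]=11  'dfbafaadecabdcbce'
  #18 SA[18]=3  'dffecdeedfbafaadecabdcbce'
  #19 SA[19]=27  'e'
  #20 SA[20]=19  'ecabdcbce'
  #21 SA[21]=6  'ecdeedfbafaadecabdcbce'
  #22 SA[22]=10  'edfbafaadecabdcbce'
  #23 SA[23]=9  'eedfbafaadecabdcbce'
  #24 SA[24]=15  'faadecabdcbce'
  #25 SA[25]=12  'fbafaadecabdcbce'
  #26 SA[26]=5  'fecdeedfbafaadecabdcbce'
  #27 SA[27]=4  'ffecdeedfbafaadecabdcbce'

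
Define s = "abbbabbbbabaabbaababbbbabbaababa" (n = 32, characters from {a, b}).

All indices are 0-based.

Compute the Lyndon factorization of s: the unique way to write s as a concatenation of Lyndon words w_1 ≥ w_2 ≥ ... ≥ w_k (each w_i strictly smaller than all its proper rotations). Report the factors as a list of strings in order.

["abbbabbbb", "ab", "aabb", "aababbbbabb", "aabab", "a"]

emit factor 1: 'abbbabbbb' (i=0, period=9)
emit factor 2: 'ab' (i=9, period=2)
emit factor 3: 'aabb' (i=11, period=4)
emit factor 4: 'aababbbbabb' (i=15, period=11)
emit factor 5: 'aabab' (i=26, period=5)
emit factor 6: 'a' (i=31, period=1)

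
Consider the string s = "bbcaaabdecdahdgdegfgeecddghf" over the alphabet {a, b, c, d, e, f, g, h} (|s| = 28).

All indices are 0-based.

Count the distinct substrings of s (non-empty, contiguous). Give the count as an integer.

380

rank→(start, suffix):
  0 → (3, 'aaabdecdahdgdegfgeecddghf')
  1 → (4, 'aabdecdahdgdegfgeecddghf')
  2 → (5, 'abdecdahdgdegfgeecddghf')
  3 → (11, 'ahdgdegfgeecddghf')
  4 → (0, 'bbcaaabdecdahdgdegfgeecddghf')
  5 → (1, 'bcaaabdecdahdgdegfgeecddghf')
  6 → (6, 'bdecdahdgdegfgeecddghf')
  7 → (2, 'caaabdecdahdgdegfgeecddghf')
  8 → (9, 'cdahdgdegfgeecddghf')
  9 → (22, 'cddghf')
  10 → (10, 'dahdgdegfgeecddghf')
  11 → (23, 'ddghf')
  12 → (7, 'decdahdgdegfgeecddghf')
  13 → (15, 'degfgeecddghf')
  14 → (13, 'dgdegfgeecddghf')
  15 → (24, 'dghf')
  16 → (8, 'ecdahdgdegfgeecddghf')
  17 → (21, 'ecddghf')
  18 → (20, 'eecddghf')
  19 → (16, 'egfgeecddghf')
  20 → (27, 'f')
  21 → (18, 'fgeecddghf')
  22 → (14, 'gdegfgeecddghf')
  23 → (19, 'geecddghf')
  24 → (17, 'gfgeecddghf')
  25 → (25, 'ghf')
  26 → (12, 'hdgdegfgeecddghf')
  27 → (26, 'hf')

SA = [3, 4, 5, 11, 0, 1, 6, 2, 9, 22, 10, 23, 7, 15, 13, 24, 8, 21, 20, 16, 27, 18, 14, 19, 17, 25, 12, 26]
rank  pair      lcp
   1  s[3:],s[4:]  2  'aa'
   2  s[4:],s[5:]  1  'a'
   3  s[5:],s[11:]  1  'a'
   4  s[11:],s[0:]  0  ''
   5  s[0:],s[1:]  1  'b'
   6  s[1:],s[6:]  1  'b'
   7  s[6:],s[2:]  0  ''
   8  s[2:],s[9:]  1  'c'
   9  s[9:],s[22:]  2  'cd'
  10  s[22:],s[10:]  0  ''
  11  s[10:],s[23:]  1  'd'
  12  s[23:],s[7:]  1  'd'
  13  s[7:],s[15:]  2  'de'
  14  s[15:],s[13:]  1  'd'
  15  s[13:],s[24:]  2  'dg'
  16  s[24:],s[8:]  0  ''
  17  s[8:],s[21:]  3  'ecd'
  18  s[21:],s[20:]  1  'e'
  19  s[20:],s[16:]  1  'e'
  20  s[16:],s[27:]  0  ''
  21  s[27:],s[18:]  1  'f'
  22  s[18:],s[14:]  0  ''
  23  s[14:],s[19:]  1  'g'
  24  s[19:],s[17:]  1  'g'
  25  s[17:],s[25:]  1  'g'
  26  s[25:],s[12:]  0  ''
  27  s[12:],s[26:]  1  'h'

n(n+1)/2 = 28·29/2 = 406
Σ LCP = 0 + 2 + 1 + 1 + 0 + 1 + 1 + 0 + 1 + 2 + 0 + 1 + 1 + 2 + 1 + 2 + 0 + 3 + 1 + 1 + 0 + 1 + 0 + 1 + 1 + 1 + 0 + 1 = 26
distinct = 406 − 26 = 380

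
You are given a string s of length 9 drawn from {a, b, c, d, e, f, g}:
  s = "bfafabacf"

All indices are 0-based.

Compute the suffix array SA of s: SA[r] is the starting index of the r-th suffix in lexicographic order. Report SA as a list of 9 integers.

[4, 6, 2, 5, 0, 7, 8, 3, 1]

rank→(start, suffix):
  0 → (4, 'abacf')
  1 → (6, 'acf')
  2 → (2, 'afabacf')
  3 → (5, 'bacf')
  4 → (0, 'bfafabacf')
  5 → (7, 'cf')
  6 → (8, 'f')
  7 → (3, 'fabacf')
  8 → (1, 'fafabacf')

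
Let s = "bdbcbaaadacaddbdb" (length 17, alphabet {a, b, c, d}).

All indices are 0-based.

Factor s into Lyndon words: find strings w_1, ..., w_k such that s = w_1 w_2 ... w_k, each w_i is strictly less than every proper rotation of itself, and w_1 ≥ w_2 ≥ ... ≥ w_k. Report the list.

["bd", "bc", "b", "aaadacaddbdb"]

emit factor 1: 'bd' (i=0, period=2)
emit factor 2: 'bc' (i=2, period=2)
emit factor 3: 'b' (i=4, period=1)
emit factor 4: 'aaadacaddbdb' (i=5, period=12)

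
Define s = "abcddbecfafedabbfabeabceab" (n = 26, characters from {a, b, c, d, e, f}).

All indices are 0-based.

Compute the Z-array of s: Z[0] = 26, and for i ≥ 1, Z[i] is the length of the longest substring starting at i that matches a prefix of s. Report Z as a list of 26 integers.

Z[0]=26
i=1: i≥r, start 0; Z[1]=0
i=2: i≥r, start 0; Z[2]=0
i=3: i≥r, start 0; Z[3]=0
i=4: i≥r, start 0; Z[4]=0
i=5: i≥r, start 0; Z[5]=0
i=6: i≥r, start 0; Z[6]=0
i=7: i≥r, start 0; Z[7]=0
i=8: i≥r, start 0; Z[8]=0
i=9: i≥r, start 0; Z[9]=1 extend→box=[9,10)
i=10: i≥r, start 0; Z[10]=0
i=11: i≥r, start 0; Z[11]=0
i=12: i≥r, start 0; Z[12]=0
i=13: i≥r, start 0; Z[13]=2 extend→box=[13,15)
i=14: min(r-i=1, Z[1]=0)=0; Z[14]=0
i=15: i≥r, start 0; Z[15]=0
i=16: i≥r, start 0; Z[16]=0
i=17: i≥r, start 0; Z[17]=2 extend→box=[17,19)
i=18: min(r-i=1, Z[1]=0)=0; Z[18]=0
i=19: i≥r, start 0; Z[19]=0
i=20: i≥r, start 0; Z[20]=3 extend→box=[20,23)
i=21: min(r-i=2, Z[1]=0)=0; Z[21]=0
i=22: min(r-i=1, Z[2]=0)=0; Z[22]=0
i=23: i≥r, start 0; Z[23]=0
i=24: i≥r, start 0; Z[24]=2 extend→box=[24,26)
i=25: min(r-i=1, Z[1]=0)=0; Z[25]=0

[26, 0, 0, 0, 0, 0, 0, 0, 0, 1, 0, 0, 0, 2, 0, 0, 0, 2, 0, 0, 3, 0, 0, 0, 2, 0]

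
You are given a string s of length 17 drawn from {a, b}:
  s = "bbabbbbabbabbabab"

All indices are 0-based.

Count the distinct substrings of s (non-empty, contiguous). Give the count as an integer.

rank→(start, suffix):
  0 → (15, 'ab')
  1 → (13, 'abab')
  2 → (10, 'abbabab')
  3 → (7, 'abbabbabab')
  4 → (2, 'abbbbabbabbabab')
  5 → (16, 'b')
  6 → (14, 'bab')
  7 → (12, 'babab')
  8 → (9, 'babbabab')
  9 → (6, 'babbabbabab')
  10 → (1, 'babbbbabbabbabab')
  11 → (11, 'bbabab')
  12 → (8, 'bbabbabab')
  13 → (5, 'bbabbabbabab')
  14 → (0, 'bbabbbbabbabbabab')
  15 → (4, 'bbbabbabbabab')
  16 → (3, 'bbbbabbabbabab')

SA = [15, 13, 10, 7, 2, 16, 14, 12, 9, 6, 1, 11, 8, 5, 0, 4, 3]
i: (SA[i-1],SA[i]) lcp shared
  1: (15,13) 2 'ab'
  2: (13,10) 2 'ab'
  3: (10,7) 5 'abbab'
  4: (7,2) 3 'abb'
  5: (2,16) 0 ''
  6: (16,14) 1 'b'
  7: (14,12) 3 'bab'
  8: (12,9) 3 'bab'
  9: (9,6) 6 'babbab'
  10: (6,1) 4 'babb'
  11: (1,11) 1 'b'
  12: (11,8) 4 'bbab'
  13: (8,5) 7 'bbabbab'
  14: (5,0) 5 'bbabb'
  15: (0,4) 2 'bb'
  16: (4,3) 3 'bbb'

n(n+1)/2 = 17·18/2 = 153
Σ LCP = 0 + 2 + 2 + 5 + 3 + 0 + 1 + 3 + 3 + 6 + 4 + 1 + 4 + 7 + 5 + 2 + 3 = 51
distinct = 153 − 51 = 102

102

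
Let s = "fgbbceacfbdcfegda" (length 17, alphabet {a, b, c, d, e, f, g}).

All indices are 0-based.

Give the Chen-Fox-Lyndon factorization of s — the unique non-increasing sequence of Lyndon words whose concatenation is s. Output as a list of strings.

["fg", "bbce", "acfbdcfegd", "a"]

emit factor 1: 'fg' (i=0, period=2)
emit factor 2: 'bbce' (i=2, period=4)
emit factor 3: 'acfbdcfegd' (i=6, period=10)
emit factor 4: 'a' (i=16, period=1)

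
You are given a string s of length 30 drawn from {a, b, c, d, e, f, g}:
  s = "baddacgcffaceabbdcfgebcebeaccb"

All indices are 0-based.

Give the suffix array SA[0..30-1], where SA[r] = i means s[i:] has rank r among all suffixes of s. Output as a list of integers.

sorted suffixes:
  #0 SA[0]=13  'abbdcfgebcebeaccb'
  #1 SA[1]=26  'accb'
  #2 SA[2]=10  'aceabbdcfgebcebeaccb'
  #3 SA[3]=4  'acgcffaceabbdcfgebcebeaccb'
  #4 SA[4]=1  'addacgcffaceabbdcfgebcebeaccb'
  #5 SA[5]=29  'b'
  #6 SA[6]=0  'baddacgcffaceabbdcfgebcebeaccb'
  #7 SA[7]=14  'bbdcfgebcebeaccb'
  #8 SA[8]=21  'bcebeaccb'
  #9 SA[9]=15  'bdcfgebcebeaccb'
  #10 SA[10]=24  'beaccb'
  #11 SA[11]=28  'cb'
  #12 SA[12]=27  'ccb'
  #13 SA[13]=11  'ceabbdcfgebcebeaccb'
  #14 SA[14]=22  'cebeaccb'
  #15 SA[15]=7  'cffaceabbdcfgebcebeaccb'
  #16 SA[16]=17  'cfgebcebeaccb'
  #17 SA[17]=5  'cgcffaceabbdcfgebcebeaccb'
  #18 SA[18]=3  'dacgcffaceabbdcfgebcebeaccb'
  #19 SA[19]=16  'dcfgebcebeaccb'
  #20 SA[20]=2  'ddacgcffaceabbdcfgebcebeaccb'
  #21 SA[21]=12  'eabbdcfgebcebeaccb'
  #22 SA[22]=25  'eaccb'
  #23 SA[23]=20  'ebcebeaccb'
  #24 SA[24]=23  'ebeaccb'
  #25 SA[25]=9  'faceabbdcfgebcebeaccb'
  #26 SA[26]=8  'ffaceabbdcfgebcebeaccb'
  #27 SA[27]=18  'fgebcebeaccb'
  #28 SA[28]=6  'gcffaceabbdcfgebcebeaccb'
  #29 SA[29]=19  'gebcebeaccb'

[13, 26, 10, 4, 1, 29, 0, 14, 21, 15, 24, 28, 27, 11, 22, 7, 17, 5, 3, 16, 2, 12, 25, 20, 23, 9, 8, 18, 6, 19]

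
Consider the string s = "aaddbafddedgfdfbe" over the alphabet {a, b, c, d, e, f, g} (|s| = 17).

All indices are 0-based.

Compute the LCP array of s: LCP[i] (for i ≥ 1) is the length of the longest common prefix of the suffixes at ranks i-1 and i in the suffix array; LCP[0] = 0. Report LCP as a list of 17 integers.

[0, 1, 1, 0, 1, 0, 1, 2, 1, 1, 1, 0, 1, 0, 1, 2, 0]

rank | idx | suffix
   0 |   0 | aaddbafddedgfdfbe
   1 |   1 | addbafddedgfdfbe
   2 |   5 | afddedgfdfbe
   3 |   4 | bafddedgfdfbe
   4 |  15 | be
   5 |   3 | dbafddedgfdfbe
   6 |   2 | ddbafddedgfdfbe
   7 |   7 | ddedgfdfbe
   8 |   8 | dedgfdfbe
   9 |  13 | dfbe
  10 |  10 | dgfdfbe
  11 |  16 | e
  12 |   9 | edgfdfbe
  13 |  14 | fbe
  14 |   6 | fddedgfdfbe
  15 |  12 | fdfbe
  16 |  11 | gfdfbe

SA = [0, 1, 5, 4, 15, 3, 2, 7, 8, 13, 10, 16, 9, 14, 6, 12, 11]
i: (SA[i-1],SA[i]) lcp shared
  1: (0,1) 1 'a'
  2: (1,5) 1 'a'
  3: (5,4) 0 ''
  4: (4,15) 1 'b'
  5: (15,3) 0 ''
  6: (3,2) 1 'd'
  7: (2,7) 2 'dd'
  8: (7,8) 1 'd'
  9: (8,13) 1 'd'
  10: (13,10) 1 'd'
  11: (10,16) 0 ''
  12: (16,9) 1 'e'
  13: (9,14) 0 ''
  14: (14,6) 1 'f'
  15: (6,12) 2 'fd'
  16: (12,11) 0 ''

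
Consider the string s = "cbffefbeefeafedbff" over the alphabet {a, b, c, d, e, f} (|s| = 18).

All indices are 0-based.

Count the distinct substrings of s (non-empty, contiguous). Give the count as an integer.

153

sorted suffixes:
  #0 SA[0]=11  'afedbff'
  #1 SA[1]=6  'beefeafedbff'
  #2 SA[2]=15  'bff'
  #3 SA[3]=1  'bffefbeefeafedbff'
  #4 SA[4]=0  'cbffefbeefeafedbff'
  #5 SA[5]=14  'dbff'
  #6 SA[6]=10  'eafedbff'
  #7 SA[7]=13  'edbff'
  #8 SA[8]=7  'eefeafedbff'
  #9 SA[9]=4  'efbeefeafedbff'
  #10 SA[10]=8  'efeafedbff'
  #11 SA[11]=17  'f'
  #12 SA[12]=5  'fbeefeafedbff'
  #13 SA[13]=9  'feafedbff'
  #14 SA[14]=12  'fedbff'
  #15 SA[15]=3  'fefbeefeafedbff'
  #16 SA[16]=16  'ff'
  #17 SA[17]=2  'ffefbeefeafedbff'

SA = [11, 6, 15, 1, 0, 14, 10, 13, 7, 4, 8, 17, 5, 9, 12, 3, 16, 2]
i: (SA[i-1],SA[i]) lcp shared
  1: (11,6) 0 ''
  2: (6,15) 1 'b'
  3: (15,1) 3 'bff'
  4: (1,0) 0 ''
  5: (0,14) 0 ''
  6: (14,10) 0 ''
  7: (10,13) 1 'e'
  8: (13,7) 1 'e'
  9: (7,4) 1 'e'
  10: (4,8) 2 'ef'
  11: (8,17) 0 ''
  12: (17,5) 1 'f'
  13: (5,9) 1 'f'
  14: (9,12) 2 'fe'
  15: (12,3) 2 'fe'
  16: (3,16) 1 'f'
  17: (16,2) 2 'ff'

n(n+1)/2 = 18·19/2 = 171
Σ LCP = 0 + 0 + 1 + 3 + 0 + 0 + 0 + 1 + 1 + 1 + 2 + 0 + 1 + 1 + 2 + 2 + 1 + 2 = 18
distinct = 171 − 18 = 153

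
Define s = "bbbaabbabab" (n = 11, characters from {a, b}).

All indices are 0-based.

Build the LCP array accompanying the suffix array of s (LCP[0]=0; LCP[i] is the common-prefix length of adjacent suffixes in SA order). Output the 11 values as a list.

[0, 1, 2, 2, 0, 1, 2, 3, 1, 3, 2]

rank→(start, suffix):
  0 → (3, 'aabbabab')
  1 → (9, 'ab')
  2 → (7, 'abab')
  3 → (4, 'abbabab')
  4 → (10, 'b')
  5 → (2, 'baabbabab')
  6 → (8, 'bab')
  7 → (6, 'babab')
  8 → (1, 'bbaabbabab')
  9 → (5, 'bbabab')
  10 → (0, 'bbbaabbabab')

SA = [3, 9, 7, 4, 10, 2, 8, 6, 1, 5, 0]
i: (SA[i-1],SA[i]) lcp shared
  1: (3,9) 1 'a'
  2: (9,7) 2 'ab'
  3: (7,4) 2 'ab'
  4: (4,10) 0 ''
  5: (10,2) 1 'b'
  6: (2,8) 2 'ba'
  7: (8,6) 3 'bab'
  8: (6,1) 1 'b'
  9: (1,5) 3 'bba'
  10: (5,0) 2 'bb'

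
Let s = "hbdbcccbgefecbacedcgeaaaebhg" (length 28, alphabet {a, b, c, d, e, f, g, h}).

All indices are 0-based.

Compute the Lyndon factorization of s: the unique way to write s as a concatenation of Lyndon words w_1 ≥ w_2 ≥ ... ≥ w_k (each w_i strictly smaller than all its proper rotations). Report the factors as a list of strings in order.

emit factor 1: 'h' (i=0, period=1)
emit factor 2: 'bd' (i=1, period=2)
emit factor 3: 'bcccbgefec' (i=3, period=10)
emit factor 4: 'b' (i=13, period=1)
emit factor 5: 'acedcge' (i=14, period=7)
emit factor 6: 'aaaebhg' (i=21, period=7)

["h", "bd", "bcccbgefec", "b", "acedcge", "aaaebhg"]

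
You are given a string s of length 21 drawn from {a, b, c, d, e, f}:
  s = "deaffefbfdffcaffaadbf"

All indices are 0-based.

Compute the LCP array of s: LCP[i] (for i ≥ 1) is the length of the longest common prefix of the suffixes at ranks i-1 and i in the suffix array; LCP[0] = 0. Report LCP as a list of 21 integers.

[0, 1, 1, 3, 0, 2, 0, 0, 1, 1, 0, 1, 0, 1, 1, 1, 1, 1, 1, 2, 2]

rank→(start, suffix):
  0 → (16, 'aadbf')
  1 → (17, 'adbf')
  2 → (13, 'affaadbf')
  3 → (2, 'affefbfdffcaffaadbf')
  4 → (19, 'bf')
  5 → (7, 'bfdffcaffaadbf')
  6 → (12, 'caffaadbf')
  7 → (18, 'dbf')
  8 → (0, 'deaffefbfdffcaffaadbf')
  9 → (9, 'dffcaffaadbf')
  10 → (1, 'eaffefbfdffcaffaadbf')
  11 → (5, 'efbfdffcaffaadbf')
  12 → (20, 'f')
  13 → (15, 'faadbf')
  14 → (6, 'fbfdffcaffaadbf')
  15 → (11, 'fcaffaadbf')
  16 → (8, 'fdffcaffaadbf')
  17 → (4, 'fefbfdffcaffaadbf')
  18 → (14, 'ffaadbf')
  19 → (10, 'ffcaffaadbf')
  20 → (3, 'ffefbfdffcaffaadbf')

SA = [16, 17, 13, 2, 19, 7, 12, 18, 0, 9, 1, 5, 20, 15, 6, 11, 8, 4, 14, 10, 3]
i: (SA[i-1],SA[i]) lcp shared
  1: (16,17) 1 'a'
  2: (17,13) 1 'a'
  3: (13,2) 3 'aff'
  4: (2,19) 0 ''
  5: (19,7) 2 'bf'
  6: (7,12) 0 ''
  7: (12,18) 0 ''
  8: (18,0) 1 'd'
  9: (0,9) 1 'd'
  10: (9,1) 0 ''
  11: (1,5) 1 'e'
  12: (5,20) 0 ''
  13: (20,15) 1 'f'
  14: (15,6) 1 'f'
  15: (6,11) 1 'f'
  16: (11,8) 1 'f'
  17: (8,4) 1 'f'
  18: (4,14) 1 'f'
  19: (14,10) 2 'ff'
  20: (10,3) 2 'ff'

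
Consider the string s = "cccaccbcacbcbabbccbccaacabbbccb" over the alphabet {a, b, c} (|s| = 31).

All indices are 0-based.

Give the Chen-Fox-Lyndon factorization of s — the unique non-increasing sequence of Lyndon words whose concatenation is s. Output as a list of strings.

emit factor 1: 'c' (i=0, period=1)
emit factor 2: 'c' (i=1, period=1)
emit factor 3: 'c' (i=2, period=1)
emit factor 4: 'accbc' (i=3, period=5)
emit factor 5: 'acbcb' (i=8, period=5)
emit factor 6: 'abbccbcc' (i=13, period=8)
emit factor 7: 'aacabbbccb' (i=21, period=10)

["c", "c", "c", "accbc", "acbcb", "abbccbcc", "aacabbbccb"]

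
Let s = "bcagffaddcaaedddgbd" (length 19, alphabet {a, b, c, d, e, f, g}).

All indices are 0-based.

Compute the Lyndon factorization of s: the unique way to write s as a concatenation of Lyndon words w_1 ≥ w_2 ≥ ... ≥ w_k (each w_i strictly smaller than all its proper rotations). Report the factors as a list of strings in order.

["bc", "agff", "addc", "aaedddgbd"]

emit factor 1: 'bc' (i=0, period=2)
emit factor 2: 'agff' (i=2, period=4)
emit factor 3: 'addc' (i=6, period=4)
emit factor 4: 'aaedddgbd' (i=10, period=9)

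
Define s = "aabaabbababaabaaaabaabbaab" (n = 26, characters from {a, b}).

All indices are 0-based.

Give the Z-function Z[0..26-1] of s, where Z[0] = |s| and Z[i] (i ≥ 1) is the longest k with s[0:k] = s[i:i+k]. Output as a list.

Z[0]=26
i=1: fresh scan; Z[1]=1 scan→box=[1,2)
i=2: fresh scan; Z[2]=0
i=3: fresh scan; Z[3]=3 scan→box=[3,6)
i=4: min(r-i=2, Z[1]=1)=1; Z[4]=1
i=5: min(r-i=1, Z[2]=0)=0; Z[5]=0
i=6: fresh scan; Z[6]=0
i=7: fresh scan; Z[7]=1 scan→box=[7,8)
i=8: fresh scan; Z[8]=0
i=9: fresh scan; Z[9]=1 scan→box=[9,10)
i=10: fresh scan; Z[10]=0
i=11: fresh scan; Z[11]=5 scan→box=[11,16)
i=12: min(r-i=4, Z[1]=1)=1; Z[12]=1
i=13: min(r-i=3, Z[2]=0)=0; Z[13]=0
i=14: min(r-i=2, Z[3]=3)=2; Z[14]=2
i=15: min(r-i=1, Z[4]=1)=1; Z[15]=2 scan→box=[15,17)
i=16: min(r-i=1, Z[1]=1)=1; Z[16]=8 scan→box=[16,24)
i=17: min(r-i=7, Z[1]=1)=1; Z[17]=1
i=18: min(r-i=6, Z[2]=0)=0; Z[18]=0
i=19: min(r-i=5, Z[3]=3)=3; Z[19]=3
i=20: min(r-i=4, Z[4]=1)=1; Z[20]=1
i=21: min(r-i=3, Z[5]=0)=0; Z[21]=0
i=22: min(r-i=2, Z[6]=0)=0; Z[22]=0
i=23: min(r-i=1, Z[7]=1)=1; Z[23]=3 scan→box=[23,26)
i=24: min(r-i=2, Z[1]=1)=1; Z[24]=1
i=25: min(r-i=1, Z[2]=0)=0; Z[25]=0

[26, 1, 0, 3, 1, 0, 0, 1, 0, 1, 0, 5, 1, 0, 2, 2, 8, 1, 0, 3, 1, 0, 0, 3, 1, 0]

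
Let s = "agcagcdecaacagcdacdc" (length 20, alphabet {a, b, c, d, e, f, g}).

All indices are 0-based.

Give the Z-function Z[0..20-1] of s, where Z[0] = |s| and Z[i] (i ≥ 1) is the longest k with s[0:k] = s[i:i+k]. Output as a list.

Z[0]=20
i=1: fresh scan; Z[1]=0
i=2: fresh scan; Z[2]=0
i=3: fresh scan; Z[3]=3 scan→box=[3,6)
i=4: min(r-i=2, Z[1]=0)=0; Z[4]=0
i=5: min(r-i=1, Z[2]=0)=0; Z[5]=0
i=6: fresh scan; Z[6]=0
i=7: fresh scan; Z[7]=0
i=8: fresh scan; Z[8]=0
i=9: fresh scan; Z[9]=1 scan→box=[9,10)
i=10: fresh scan; Z[10]=1 scan→box=[10,11)
i=11: fresh scan; Z[11]=0
i=12: fresh scan; Z[12]=3 scan→box=[12,15)
i=13: min(r-i=2, Z[1]=0)=0; Z[13]=0
i=14: min(r-i=1, Z[2]=0)=0; Z[14]=0
i=15: fresh scan; Z[15]=0
i=16: fresh scan; Z[16]=1 scan→box=[16,17)
i=17: fresh scan; Z[17]=0
i=18: fresh scan; Z[18]=0
i=19: fresh scan; Z[19]=0

[20, 0, 0, 3, 0, 0, 0, 0, 0, 1, 1, 0, 3, 0, 0, 0, 1, 0, 0, 0]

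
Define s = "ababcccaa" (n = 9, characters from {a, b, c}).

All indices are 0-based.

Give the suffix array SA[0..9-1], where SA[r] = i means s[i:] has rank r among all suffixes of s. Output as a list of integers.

[8, 7, 0, 2, 1, 3, 6, 5, 4]

rank→(start, suffix):
  0 → (8, 'a')
  1 → (7, 'aa')
  2 → (0, 'ababcccaa')
  3 → (2, 'abcccaa')
  4 → (1, 'babcccaa')
  5 → (3, 'bcccaa')
  6 → (6, 'caa')
  7 → (5, 'ccaa')
  8 → (4, 'cccaa')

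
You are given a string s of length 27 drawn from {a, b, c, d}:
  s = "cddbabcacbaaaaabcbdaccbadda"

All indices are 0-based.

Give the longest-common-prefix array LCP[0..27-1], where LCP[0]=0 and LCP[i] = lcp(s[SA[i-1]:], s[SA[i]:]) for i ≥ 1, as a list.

rank | idx | suffix
   0 |  26 | a
   1 |  10 | aaaaabcbdaccbadda
   2 |  11 | aaaabcbdaccbadda
   3 |  12 | aaabcbdaccbadda
   4 |  13 | aabcbdaccbadda
   5 |   4 | abcacbaaaaabcbdaccbadda
   6 |  14 | abcbdaccbadda
   7 |   7 | acbaaaaabcbdaccbadda
   8 |  19 | accbadda
   9 |  23 | adda
  10 |   9 | baaaaabcbdaccbadda
  11 |   3 | babcacbaaaaabcbdaccbadda
  12 |  22 | badda
  13 |   5 | bcacbaaaaabcbdaccbadda
  14 |  15 | bcbdaccbadda
  15 |  17 | bdaccbadda
  16 |   6 | cacbaaaaabcbdaccbadda
  17 |   8 | cbaaaaabcbdaccbadda
  18 |  21 | cbadda
  19 |  16 | cbdaccbadda
  20 |  20 | ccbadda
  21 |   0 | cddbabcacbaaaaabcbdaccbadda
  22 |  25 | da
  23 |  18 | daccbadda
  24 |   2 | dbabcacbaaaaabcbdaccbadda
  25 |  24 | dda
  26 |   1 | ddbabcacbaaaaabcbdaccbadda

SA = [26, 10, 11, 12, 13, 4, 14, 7, 19, 23, 9, 3, 22, 5, 15, 17, 6, 8, 21, 16, 20, 0, 25, 18, 2, 24, 1]
i: (SA[i-1],SA[i]) lcp shared
  1: (26,10) 1 'a'
  2: (10,11) 4 'aaaa'
  3: (11,12) 3 'aaa'
  4: (12,13) 2 'aa'
  5: (13,4) 1 'a'
  6: (4,14) 3 'abc'
  7: (14,7) 1 'a'
  8: (7,19) 2 'ac'
  9: (19,23) 1 'a'
  10: (23,9) 0 ''
  11: (9,3) 2 'ba'
  12: (3,22) 2 'ba'
  13: (22,5) 1 'b'
  14: (5,15) 2 'bc'
  15: (15,17) 1 'b'
  16: (17,6) 0 ''
  17: (6,8) 1 'c'
  18: (8,21) 3 'cba'
  19: (21,16) 2 'cb'
  20: (16,20) 1 'c'
  21: (20,0) 1 'c'
  22: (0,25) 0 ''
  23: (25,18) 2 'da'
  24: (18,2) 1 'd'
  25: (2,24) 1 'd'
  26: (24,1) 2 'dd'

[0, 1, 4, 3, 2, 1, 3, 1, 2, 1, 0, 2, 2, 1, 2, 1, 0, 1, 3, 2, 1, 1, 0, 2, 1, 1, 2]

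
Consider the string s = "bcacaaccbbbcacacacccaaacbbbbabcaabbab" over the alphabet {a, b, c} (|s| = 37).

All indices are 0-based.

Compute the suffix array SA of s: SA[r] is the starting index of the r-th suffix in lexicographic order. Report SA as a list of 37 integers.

rank→(start, suffix):
  0 → (20, 'aaacbbbbabcaabbab')
  1 → (31, 'aabbab')
  2 → (21, 'aacbbbbabcaabbab')
  3 → (4, 'aaccbbbcacacacccaaacbbbbabcaabbab')
  4 → (35, 'ab')
  5 → (32, 'abbab')
  6 → (28, 'abcaabbab')
  7 → (2, 'acaaccbbbcacacacccaaacbbbbabcaabbab')
  8 → (12, 'acacacccaaacbbbbabcaabbab')
  9 → (14, 'acacccaaacbbbbabcaabbab')
  10 → (22, 'acbbbbabcaabbab')
  11 → (5, 'accbbbcacacacccaaacbbbbabcaabbab')
  12 → (16, 'acccaaacbbbbabcaabbab')
  13 → (36, 'b')
  14 → (34, 'bab')
  15 → (27, 'babcaabbab')
  16 → (33, 'bbab')
  17 → (26, 'bbabcaabbab')
  18 → (25, 'bbbabcaabbab')
  19 → (24, 'bbbbabcaabbab')
  20 → (8, 'bbbcacacacccaaacbbbbabcaabbab')
  21 → (9, 'bbcacacacccaaacbbbbabcaabbab')
  22 → (29, 'bcaabbab')
  23 → (0, 'bcacaaccbbbcacacacccaaacbbbbabcaabbab')
  24 → (10, 'bcacacacccaaacbbbbabcaabbab')
  25 → (19, 'caaacbbbbabcaabbab')
  26 → (30, 'caabbab')
  27 → (3, 'caaccbbbcacacacccaaacbbbbabcaabbab')
  28 → (1, 'cacaaccbbbcacacacccaaacbbbbabcaabbab')
  29 → (11, 'cacacacccaaacbbbbabcaabbab')
  30 → (13, 'cacacccaaacbbbbabcaabbab')
  31 → (15, 'cacccaaacbbbbabcaabbab')
  32 → (23, 'cbbbbabcaabbab')
  33 → (7, 'cbbbcacacacccaaacbbbbabcaabbab')
  34 → (18, 'ccaaacbbbbabcaabbab')
  35 → (6, 'ccbbbcacacacccaaacbbbbabcaabbab')
  36 → (17, 'cccaaacbbbbabcaabbab')

[20, 31, 21, 4, 35, 32, 28, 2, 12, 14, 22, 5, 16, 36, 34, 27, 33, 26, 25, 24, 8, 9, 29, 0, 10, 19, 30, 3, 1, 11, 13, 15, 23, 7, 18, 6, 17]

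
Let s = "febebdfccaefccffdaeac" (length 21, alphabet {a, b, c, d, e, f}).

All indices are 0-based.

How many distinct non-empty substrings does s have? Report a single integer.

211

rank→(start, suffix):
  0 → (19, 'ac')
  1 → (17, 'aeac')
  2 → (9, 'aefccffdaeac')
  3 → (4, 'bdfccaefccffdaeac')
  4 → (2, 'bebdfccaefccffdaeac')
  5 → (20, 'c')
  6 → (8, 'caefccffdaeac')
  7 → (7, 'ccaefccffdaeac')
  8 → (12, 'ccffdaeac')
  9 → (13, 'cffdaeac')
  10 → (16, 'daeac')
  11 → (5, 'dfccaefccffdaeac')
  12 → (18, 'eac')
  13 → (3, 'ebdfccaefccffdaeac')
  14 → (1, 'ebebdfccaefccffdaeac')
  15 → (10, 'efccffdaeac')
  16 → (6, 'fccaefccffdaeac')
  17 → (11, 'fccffdaeac')
  18 → (15, 'fdaeac')
  19 → (0, 'febebdfccaefccffdaeac')
  20 → (14, 'ffdaeac')

SA = [19, 17, 9, 4, 2, 20, 8, 7, 12, 13, 16, 5, 18, 3, 1, 10, 6, 11, 15, 0, 14]
rank  pair      lcp
   1  s[19:],s[17:]  1  'a'
   2  s[17:],s[9:]  2  'ae'
   3  s[9:],s[4:]  0  ''
   4  s[4:],s[2:]  1  'b'
   5  s[2:],s[20:]  0  ''
   6  s[20:],s[8:]  1  'c'
   7  s[8:],s[7:]  1  'c'
   8  s[7:],s[12:]  2  'cc'
   9  s[12:],s[13:]  1  'c'
  10  s[13:],s[16:]  0  ''
  11  s[16:],s[5:]  1  'd'
  12  s[5:],s[18:]  0  ''
  13  s[18:],s[3:]  1  'e'
  14  s[3:],s[1:]  2  'eb'
  15  s[1:],s[10:]  1  'e'
  16  s[10:],s[6:]  0  ''
  17  s[6:],s[11:]  3  'fcc'
  18  s[11:],s[15:]  1  'f'
  19  s[15:],s[0:]  1  'f'
  20  s[0:],s[14:]  1  'f'

n(n+1)/2 = 21·22/2 = 231
Σ LCP = 0 + 1 + 2 + 0 + 1 + 0 + 1 + 1 + 2 + 1 + 0 + 1 + 0 + 1 + 2 + 1 + 0 + 3 + 1 + 1 + 1 = 20
distinct = 231 − 20 = 211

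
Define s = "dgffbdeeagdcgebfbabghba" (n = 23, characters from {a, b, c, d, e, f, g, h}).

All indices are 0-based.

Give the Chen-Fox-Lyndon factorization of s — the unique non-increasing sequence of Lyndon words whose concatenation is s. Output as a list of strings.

["dgff", "bdee", "agdcgebfb", "abghb", "a"]

emit factor 1: 'dgff' (i=0, period=4)
emit factor 2: 'bdee' (i=4, period=4)
emit factor 3: 'agdcgebfb' (i=8, period=9)
emit factor 4: 'abghb' (i=17, period=5)
emit factor 5: 'a' (i=22, period=1)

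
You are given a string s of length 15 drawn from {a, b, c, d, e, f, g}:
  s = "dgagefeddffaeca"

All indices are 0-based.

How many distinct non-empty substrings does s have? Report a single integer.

rank | idx | suffix
   0 |  14 | a
   1 |  11 | aeca
   2 |   2 | agefeddffaeca
   3 |  13 | ca
   4 |   7 | ddffaeca
   5 |   8 | dffaeca
   6 |   0 | dgagefeddffaeca
   7 |  12 | eca
   8 |   6 | eddffaeca
   9 |   4 | efeddffaeca
  10 |  10 | faeca
  11 |   5 | feddffaeca
  12 |   9 | ffaeca
  13 |   1 | gagefeddffaeca
  14 |   3 | gefeddffaeca

SA = [14, 11, 2, 13, 7, 8, 0, 12, 6, 4, 10, 5, 9, 1, 3]
rank  pair      lcp
   1  s[14:],s[11:]  1  'a'
   2  s[11:],s[2:]  1  'a'
   3  s[2:],s[13:]  0  ''
   4  s[13:],s[7:]  0  ''
   5  s[7:],s[8:]  1  'd'
   6  s[8:],s[0:]  1  'd'
   7  s[0:],s[12:]  0  ''
   8  s[12:],s[6:]  1  'e'
   9  s[6:],s[4:]  1  'e'
  10  s[4:],s[10:]  0  ''
  11  s[10:],s[5:]  1  'f'
  12  s[5:],s[9:]  1  'f'
  13  s[9:],s[1:]  0  ''
  14  s[1:],s[3:]  1  'g'

n(n+1)/2 = 15·16/2 = 120
Σ LCP = 0 + 1 + 1 + 0 + 0 + 1 + 1 + 0 + 1 + 1 + 0 + 1 + 1 + 0 + 1 = 9
distinct = 120 − 9 = 111

111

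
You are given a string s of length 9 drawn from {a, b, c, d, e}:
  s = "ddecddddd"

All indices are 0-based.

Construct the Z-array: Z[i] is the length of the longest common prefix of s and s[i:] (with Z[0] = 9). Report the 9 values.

[9, 1, 0, 0, 2, 2, 2, 2, 1]

Z[0]=9
i=1: outside box; Z[1]=1 scan→box=[1,2)
i=2: outside box; Z[2]=0
i=3: outside box; Z[3]=0
i=4: outside box; Z[4]=2 scan→box=[4,6)
i=5: min(r-i=1, Z[1]=1)=1; Z[5]=2 scan→box=[5,7)
i=6: min(r-i=1, Z[1]=1)=1; Z[6]=2 scan→box=[6,8)
i=7: min(r-i=1, Z[1]=1)=1; Z[7]=2 scan→box=[7,9)
i=8: min(r-i=1, Z[1]=1)=1; Z[8]=1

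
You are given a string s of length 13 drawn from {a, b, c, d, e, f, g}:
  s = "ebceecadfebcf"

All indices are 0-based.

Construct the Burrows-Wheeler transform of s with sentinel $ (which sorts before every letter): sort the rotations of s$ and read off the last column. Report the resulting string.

fceeebba$feccd

rank  rotation        last
    0  $ebceecadfebcf  f
    1  adfebcf$ebceec  c
    2  bceecadfebcf$e  e
    3  bcf$ebceecadfe  e
    4  cadfebcf$ebcee  e
    5  ceecadfebcf$eb  b
    6  cf$ebceecadfeb  b
    7  dfebcf$ebceeca  a
    8  ebceecadfebcf$  $
    9  ebcf$ebceecadf  f
   10  ecadfebcf$ebce  e
   11  eecadfebcf$ebc  c
   12  f$ebceecadfebc  c
   13  febcf$ebceecad  d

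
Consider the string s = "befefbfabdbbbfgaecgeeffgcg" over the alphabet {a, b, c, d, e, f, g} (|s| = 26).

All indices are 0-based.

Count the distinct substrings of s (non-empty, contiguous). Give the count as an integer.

326

rank→(start, suffix):
  0 → (7, 'abdbbbfgaecgeeffgcg')
  1 → (15, 'aecgeeffgcg')
  2 → (10, 'bbbfgaecgeeffgcg')
  3 → (11, 'bbfgaecgeeffgcg')
  4 → (8, 'bdbbbfgaecgeeffgcg')
  5 → (0, 'befefbfabdbbbfgaecgeeffgcg')
  6 → (5, 'bfabdbbbfgaecgeeffgcg')
  7 → (12, 'bfgaecgeeffgcg')
  8 → (24, 'cg')
  9 → (17, 'cgeeffgcg')
  10 → (9, 'dbbbfgaecgeeffgcg')
  11 → (16, 'ecgeeffgcg')
  12 → (19, 'eeffgcg')
  13 → (3, 'efbfabdbbbfgaecgeeffgcg')
  14 → (1, 'efefbfabdbbbfgaecgeeffgcg')
  15 → (20, 'effgcg')
  16 → (6, 'fabdbbbfgaecgeeffgcg')
  17 → (4, 'fbfabdbbbfgaecgeeffgcg')
  18 → (2, 'fefbfabdbbbfgaecgeeffgcg')
  19 → (21, 'ffgcg')
  20 → (13, 'fgaecgeeffgcg')
  21 → (22, 'fgcg')
  22 → (25, 'g')
  23 → (14, 'gaecgeeffgcg')
  24 → (23, 'gcg')
  25 → (18, 'geeffgcg')

SA = [7, 15, 10, 11, 8, 0, 5, 12, 24, 17, 9, 16, 19, 3, 1, 20, 6, 4, 2, 21, 13, 22, 25, 14, 23, 18]
rank  pair      lcp
   1  s[7:],s[15:]  1  'a'
   2  s[15:],s[10:]  0  ''
   3  s[10:],s[11:]  2  'bb'
   4  s[11:],s[8:]  1  'b'
   5  s[8:],s[0:]  1  'b'
   6  s[0:],s[5:]  1  'b'
   7  s[5:],s[12:]  2  'bf'
   8  s[12:],s[24:]  0  ''
   9  s[24:],s[17:]  2  'cg'
  10  s[17:],s[9:]  0  ''
  11  s[9:],s[16:]  0  ''
  12  s[16:],s[19:]  1  'e'
  13  s[19:],s[3:]  1  'e'
  14  s[3:],s[1:]  2  'ef'
  15  s[1:],s[20:]  2  'ef'
  16  s[20:],s[6:]  0  ''
  17  s[6:],s[4:]  1  'f'
  18  s[4:],s[2:]  1  'f'
  19  s[2:],s[21:]  1  'f'
  20  s[21:],s[13:]  1  'f'
  21  s[13:],s[22:]  2  'fg'
  22  s[22:],s[25:]  0  ''
  23  s[25:],s[14:]  1  'g'
  24  s[14:],s[23:]  1  'g'
  25  s[23:],s[18:]  1  'g'

n(n+1)/2 = 26·27/2 = 351
Σ LCP = 0 + 1 + 0 + 2 + 1 + 1 + 1 + 2 + 0 + 2 + 0 + 0 + 1 + 1 + 2 + 2 + 0 + 1 + 1 + 1 + 1 + 2 + 0 + 1 + 1 + 1 = 25
distinct = 351 − 25 = 326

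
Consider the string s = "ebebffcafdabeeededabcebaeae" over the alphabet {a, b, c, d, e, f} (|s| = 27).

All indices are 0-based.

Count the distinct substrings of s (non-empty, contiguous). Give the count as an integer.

rank→(start, suffix):
  0 → (18, 'abcebaeae')
  1 → (10, 'abeeededabcebaeae')
  2 → (25, 'ae')
  3 → (23, 'aeae')
  4 → (7, 'afdabeeededabcebaeae')
  5 → (22, 'baeae')
  6 → (19, 'bcebaeae')
  7 → (1, 'bebffcafdabeeededabcebaeae')
  8 → (11, 'beeededabcebaeae')
  9 → (3, 'bffcafdabeeededabcebaeae')
  10 → (6, 'cafdabeeededabcebaeae')
  11 → (20, 'cebaeae')
  12 → (17, 'dabcebaeae')
  13 → (9, 'dabeeededabcebaeae')
  14 → (15, 'dedabcebaeae')
  15 → (26, 'e')
  16 → (24, 'eae')
  17 → (21, 'ebaeae')
  18 → (0, 'ebebffcafdabeeededabcebaeae')
  19 → (2, 'ebffcafdabeeededabcebaeae')
  20 → (16, 'edabcebaeae')
  21 → (14, 'ededabcebaeae')
  22 → (13, 'eededabcebaeae')
  23 → (12, 'eeededabcebaeae')
  24 → (5, 'fcafdabeeededabcebaeae')
  25 → (8, 'fdabeeededabcebaeae')
  26 → (4, 'ffcafdabeeededabcebaeae')

SA = [18, 10, 25, 23, 7, 22, 19, 1, 11, 3, 6, 20, 17, 9, 15, 26, 24, 21, 0, 2, 16, 14, 13, 12, 5, 8, 4]
[i] adj suffixes → lcp
  [1] 18/10 → 2 ('ab')
  [2] 10/25 → 1 ('a')
  [3] 25/23 → 2 ('ae')
  [4] 23/7 → 1 ('a')
  [5] 7/22 → 0 ('')
  [6] 22/19 → 1 ('b')
  [7] 19/1 → 1 ('b')
  [8] 1/11 → 2 ('be')
  [9] 11/3 → 1 ('b')
  [10] 3/6 → 0 ('')
  [11] 6/20 → 1 ('c')
  [12] 20/17 → 0 ('')
  [13] 17/9 → 3 ('dab')
  [14] 9/15 → 1 ('d')
  [15] 15/26 → 0 ('')
  [16] 26/24 → 1 ('e')
  [17] 24/21 → 1 ('e')
  [18] 21/0 → 2 ('eb')
  [19] 0/2 → 2 ('eb')
  [20] 2/16 → 1 ('e')
  [21] 16/14 → 2 ('ed')
  [22] 14/13 → 1 ('e')
  [23] 13/12 → 2 ('ee')
  [24] 12/5 → 0 ('')
  [25] 5/8 → 1 ('f')
  [26] 8/4 → 1 ('f')

n(n+1)/2 = 27·28/2 = 378
Σ LCP = 0 + 2 + 1 + 2 + 1 + 0 + 1 + 1 + 2 + 1 + 0 + 1 + 0 + 3 + 1 + 0 + 1 + 1 + 2 + 2 + 1 + 2 + 1 + 2 + 0 + 1 + 1 = 30
distinct = 378 − 30 = 348

348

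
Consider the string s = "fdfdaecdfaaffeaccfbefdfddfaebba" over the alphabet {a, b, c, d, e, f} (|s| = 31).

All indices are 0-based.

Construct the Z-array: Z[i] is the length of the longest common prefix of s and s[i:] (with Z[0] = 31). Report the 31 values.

Z[0]=31
i=1: outside box; Z[1]=0
i=2: outside box; Z[2]=2 grow→box=[2,4)
i=3: min(r-i=1, Z[1]=0)=0; Z[3]=0
i=4: outside box; Z[4]=0
i=5: outside box; Z[5]=0
i=6: outside box; Z[6]=0
i=7: outside box; Z[7]=0
i=8: outside box; Z[8]=1 grow→box=[8,9)
i=9: outside box; Z[9]=0
i=10: outside box; Z[10]=0
i=11: outside box; Z[11]=1 grow→box=[11,12)
i=12: outside box; Z[12]=1 grow→box=[12,13)
i=13: outside box; Z[13]=0
i=14: outside box; Z[14]=0
i=15: outside box; Z[15]=0
i=16: outside box; Z[16]=0
i=17: outside box; Z[17]=1 grow→box=[17,18)
i=18: outside box; Z[18]=0
i=19: outside box; Z[19]=0
i=20: outside box; Z[20]=4 grow→box=[20,24)
i=21: min(r-i=3, Z[1]=0)=0; Z[21]=0
i=22: min(r-i=2, Z[2]=2)=2; Z[22]=2
i=23: min(r-i=1, Z[3]=0)=0; Z[23]=0
i=24: outside box; Z[24]=0
i=25: outside box; Z[25]=1 grow→box=[25,26)
i=26: outside box; Z[26]=0
i=27: outside box; Z[27]=0
i=28: outside box; Z[28]=0
i=29: outside box; Z[29]=0
i=30: outside box; Z[30]=0

[31, 0, 2, 0, 0, 0, 0, 0, 1, 0, 0, 1, 1, 0, 0, 0, 0, 1, 0, 0, 4, 0, 2, 0, 0, 1, 0, 0, 0, 0, 0]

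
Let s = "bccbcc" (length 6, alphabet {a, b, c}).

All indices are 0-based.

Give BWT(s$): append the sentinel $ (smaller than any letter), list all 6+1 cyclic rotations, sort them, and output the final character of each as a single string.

cc$ccbb

rank  rotation last
    0  $bccbcc  c
    1  bcc$bcc  c
    2  bccbcc$  $
    3  c$bccbc  c
    4  cbcc$bc  c
    5  cc$bccb  b
    6  ccbcc$b  b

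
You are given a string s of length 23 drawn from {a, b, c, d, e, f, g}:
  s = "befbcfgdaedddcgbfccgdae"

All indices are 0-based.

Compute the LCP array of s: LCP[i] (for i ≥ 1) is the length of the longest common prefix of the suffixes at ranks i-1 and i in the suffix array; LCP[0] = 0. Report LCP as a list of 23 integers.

[0, 2, 0, 1, 1, 0, 1, 1, 2, 0, 3, 1, 1, 2, 0, 1, 1, 0, 1, 1, 0, 1, 4]

rank→(start, suffix):
  0 → (21, 'ae')
  1 → (8, 'aedddcgbfccgdae')
  2 → (3, 'bcfgdaedddcgbfccgdae')
  3 → (0, 'befbcfgdaedddcgbfccgdae')
  4 → (15, 'bfccgdae')
  5 → (17, 'ccgdae')
  6 → (4, 'cfgdaedddcgbfccgdae')
  7 → (13, 'cgbfccgdae')
  8 → (18, 'cgdae')
  9 → (20, 'dae')
  10 → (7, 'daedddcgbfccgdae')
  11 → (12, 'dcgbfccgdae')
  12 → (11, 'ddcgbfccgdae')
  13 → (10, 'dddcgbfccgdae')
  14 → (22, 'e')
  15 → (9, 'edddcgbfccgdae')
  16 → (1, 'efbcfgdaedddcgbfccgdae')
  17 → (2, 'fbcfgdaedddcgbfccgdae')
  18 → (16, 'fccgdae')
  19 → (5, 'fgdaedddcgbfccgdae')
  20 → (14, 'gbfccgdae')
  21 → (19, 'gdae')
  22 → (6, 'gdaedddcgbfccgdae')

SA = [21, 8, 3, 0, 15, 17, 4, 13, 18, 20, 7, 12, 11, 10, 22, 9, 1, 2, 16, 5, 14, 19, 6]
i: (SA[i-1],SA[i]) lcp shared
  1: (21,8) 2 'ae'
  2: (8,3) 0 ''
  3: (3,0) 1 'b'
  4: (0,15) 1 'b'
  5: (15,17) 0 ''
  6: (17,4) 1 'c'
  7: (4,13) 1 'c'
  8: (13,18) 2 'cg'
  9: (18,20) 0 ''
  10: (20,7) 3 'dae'
  11: (7,12) 1 'd'
  12: (12,11) 1 'd'
  13: (11,10) 2 'dd'
  14: (10,22) 0 ''
  15: (22,9) 1 'e'
  16: (9,1) 1 'e'
  17: (1,2) 0 ''
  18: (2,16) 1 'f'
  19: (16,5) 1 'f'
  20: (5,14) 0 ''
  21: (14,19) 1 'g'
  22: (19,6) 4 'gdae'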